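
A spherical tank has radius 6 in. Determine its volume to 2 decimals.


Shape: sphere
Radius r = 6 in
Formula: V = (4/3) * pi * r^3
r^3 = 216
(4/3) * 216 = 288
V = 288 * pi
V = 904.78
904.78 in^3


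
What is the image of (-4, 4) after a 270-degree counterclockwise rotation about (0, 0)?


Transformation: rotation about the origin
Original point: (-4, 4)
Rule for 270 deg counterclockwise: (x, y) -> (y, -x)
Apply: (-4, 4) -> (4, 4)
(4, 4)


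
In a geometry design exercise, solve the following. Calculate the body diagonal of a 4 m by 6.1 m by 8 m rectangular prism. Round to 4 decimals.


Shape: rectangular box (space diagonal)
l = 4 m, w = 6.1 m, h = 8 m
Visualize: the diagonal of the base, then a right triangle with that diagonal and the height.
Formula: d = sqrt(l^2 + w^2 + h^2)
l^2 + w^2 + h^2 = 16 + 37.21 + 64 = 117.21
d = sqrt(117.21)
d = 10.8264
10.8264 m


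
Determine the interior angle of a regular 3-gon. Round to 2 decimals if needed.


Shape: regular triangle (3 sides)
Formula: interior angle = (n - 2) * 180 / n
(n - 2) = 1
(n - 2) * 180 = 180
angle = 180 / 3
angle = 60
60 degrees


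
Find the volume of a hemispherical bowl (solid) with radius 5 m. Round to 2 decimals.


Shape: hemisphere (half of a sphere)
Radius r = 5 m
Formula: V = (1/2) * (4/3) * pi * r^3 = (2/3) * pi * r^3
r^3 = 125
(2/3) * 125 = 83.333333
V = 83.333333 * pi
V = 261.8
261.8 m^3


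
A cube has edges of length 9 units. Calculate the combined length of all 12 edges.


Shape: cube
Side s = 9 units
A cube has 12 edges, all equal.
Formula: total edge length = 12 * s
Total = 12 * 9
Total = 108
108 units


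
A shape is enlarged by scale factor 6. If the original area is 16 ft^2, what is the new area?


Linear scale factor k = 6
Original area = 16 ft^2
Rule: under a linear scaling by k, areas scale by k^2.
k^2 = 6^2 = 36
New area = 16 * 36
New area = 576
576 ft^2


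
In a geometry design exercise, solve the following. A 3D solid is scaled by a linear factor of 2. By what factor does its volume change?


Linear scale factor k = 2
Rule: under a linear scaling by k, volumes scale by k^3.
k^3 = 2 * 2 * 2
k^3 = 4 * 2
k^3 = 8
Volume scales by a factor of 8.
8 (dimensionless)


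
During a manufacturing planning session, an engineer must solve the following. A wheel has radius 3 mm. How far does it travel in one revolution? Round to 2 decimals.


Shape: circle
Radius r = 3 mm
Formula: C = 2 * pi * r
C = 2 * pi * 3
C = 6 * pi
C = 18.85
18.85 mm


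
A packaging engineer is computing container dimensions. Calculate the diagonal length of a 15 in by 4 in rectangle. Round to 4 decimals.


Shape: rectangle (diagonal via Pythagoras)
Sides: 15 in and 4 in
Formula: d = sqrt(l^2 + w^2)
l^2 = 225, w^2 = 16
l^2 + w^2 = 241
d = sqrt(241)
d = 15.5242
15.5242 in


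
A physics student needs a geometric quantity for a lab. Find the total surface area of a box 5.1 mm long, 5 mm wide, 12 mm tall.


Shape: rectangular prism
l = 5.1 mm, w = 5 mm, h = 12 mm
Formula: SA = 2(lw + lh + wh)
lw = 25.5, lh = 61.2, wh = 60
lw + lh + wh = 146.7
SA = 2 * 146.7
SA = 293.4
293.4 mm^2


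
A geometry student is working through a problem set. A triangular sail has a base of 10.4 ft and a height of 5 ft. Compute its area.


Shape: triangle
Base b = 10.4 ft, Height h = 5 ft
Formula: A = (1/2) * b * h
A = 0.5 * 10.4 * 5
A = 0.5 * 52
A = 26
26 ft^2


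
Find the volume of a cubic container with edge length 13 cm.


Shape: cube
Side s = 13 cm
Formula: V = s^3
V = 13 * 13 * 13
V = 169 * 13
V = 2197
2197 cm^3


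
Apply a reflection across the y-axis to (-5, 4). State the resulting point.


Transformation: reflection
Original point: (-5, 4)
Rule for reflection over the y-axis: (x, y) -> (-x, y)
Apply: (-5, 4) -> (5, 4)
(5, 4)


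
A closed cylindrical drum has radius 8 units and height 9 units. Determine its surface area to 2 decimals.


Shape: closed cylinder
Radius r = 8 units, Height h = 9 units
Formula: SA = 2*pi*r^2 + 2*pi*r*h = 2*pi*r*(r + h)
r + h = 17
2 * r * (r + h) = 2 * 8 * 17 = 272
SA = 272 * pi
SA = 854.51
854.51 units^2


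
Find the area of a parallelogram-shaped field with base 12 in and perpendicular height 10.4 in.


Shape: parallelogram
Base b = 12 in, Height h = 10.4 in
Formula: A = b * h
A = 12 * 10.4
A = 124.8
124.8 in^2


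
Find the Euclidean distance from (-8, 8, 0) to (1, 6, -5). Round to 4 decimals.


3D distance between two points
P1 = (-8, 8, 0), P2 = (1, 6, -5)
Formula: d = sqrt((x2-x1)^2 + (y2-y1)^2 + (z2-z1)^2)
dx = 1 - -8 = 9
dy = 6 - 8 = -2
dz = -5 - 0 = -5
dx^2 + dy^2 + dz^2 = 81 + 4 + 25 = 110
d = sqrt(110)
d = 10.4881
10.4881 units


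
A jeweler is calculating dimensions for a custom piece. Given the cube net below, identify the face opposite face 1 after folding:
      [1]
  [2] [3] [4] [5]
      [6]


Net: cross layout. Take square 3 as the base (bottom).
Fold the four squares in the horizontal row up around 3: 2 -> left, 4 -> right, 5 wraps to the top.
Fold 1 and 6 up from 3: 1 -> back, 6 -> front.
Opposite pairs are therefore: (1, 6), (2, 4), (3, 5).
Face 1 is opposite face 6.
face 6


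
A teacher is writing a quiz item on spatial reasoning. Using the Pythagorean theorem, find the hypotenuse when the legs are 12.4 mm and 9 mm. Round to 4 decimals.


Shape: right triangle
Legs a = 12.4 mm, b = 9 mm
Formula: c = sqrt(a^2 + b^2)
a^2 = 153.76, b^2 = 81
a^2 + b^2 = 234.76
c = sqrt(234.76)
c = 15.3219
15.3219 mm


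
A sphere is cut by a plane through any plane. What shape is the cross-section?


Solid: sphere
Cutting plane: through any plane
Visualize the intersection of the plane with the solid's surface.
The boundary of the cut region is a circle.
circle


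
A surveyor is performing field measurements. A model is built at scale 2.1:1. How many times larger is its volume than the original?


Linear scale factor k = 2.1
Rule: under a linear scaling by k, volumes scale by k^3.
k^3 = 2.1 * 2.1 * 2.1
k^3 = 4.41 * 2.1
k^3 = 9.261
Volume scales by a factor of 9.261.
9.261 (dimensionless)


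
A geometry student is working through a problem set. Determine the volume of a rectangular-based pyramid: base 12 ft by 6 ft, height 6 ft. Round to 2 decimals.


Shape: rectangular pyramid
Base: 12 ft x 6 ft, Height h = 6 ft
Formula: V = (1/3) * base_area * h
base_area = 12 * 6 = 72
base_area * h = 72 * 6 = 432
V = 432 / 3
V = 144
144 ft^3


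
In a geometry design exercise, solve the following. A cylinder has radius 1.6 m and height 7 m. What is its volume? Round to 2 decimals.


Shape: cylinder
Radius r = 1.6 m, Height h = 7 m
Formula: V = pi * r^2 * h
r^2 = 2.56
V = pi * 2.56 * 7
V = 17.92 * pi
V = 56.3
56.3 m^3


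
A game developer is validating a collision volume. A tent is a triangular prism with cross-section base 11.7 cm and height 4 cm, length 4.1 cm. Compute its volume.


Shape: triangular prism
Triangle base = 11.7 cm, triangle height = 4 cm, prism length L = 4.1 cm
Formula: V = (1/2 * b * h_tri) * L
Cross-section area = 0.5 * 11.7 * 4 = 23.4
V = 23.4 * 4.1
V = 95.94
95.94 cm^3


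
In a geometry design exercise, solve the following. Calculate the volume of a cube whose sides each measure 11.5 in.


Shape: cube
Side s = 11.5 in
Formula: V = s^3
V = 11.5 * 11.5 * 11.5
V = 132.25 * 11.5
V = 1520.875
1520.875 in^3


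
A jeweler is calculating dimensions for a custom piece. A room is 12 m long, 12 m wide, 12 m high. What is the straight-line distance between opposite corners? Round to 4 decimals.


Shape: rectangular box (space diagonal)
l = 12 m, w = 12 m, h = 12 m
Visualize: the diagonal of the base, then a right triangle with that diagonal and the height.
Formula: d = sqrt(l^2 + w^2 + h^2)
l^2 + w^2 + h^2 = 144 + 144 + 144 = 432
d = sqrt(432)
d = 20.7846
20.7846 m


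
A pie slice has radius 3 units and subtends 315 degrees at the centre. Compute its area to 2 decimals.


Shape: circular sector
Radius r = 3 units, Angle = 315 degrees
Formula: A = (angle/360) * pi * r^2
r^2 = 9
Fraction of circle = 315/360
A = (315/360) * pi * 9
A = 7.875 * pi
A = 24.74
24.74 units^2


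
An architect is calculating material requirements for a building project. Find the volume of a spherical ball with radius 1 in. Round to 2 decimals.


Shape: sphere
Radius r = 1 in
Formula: V = (4/3) * pi * r^3
r^3 = 1
(4/3) * 1 = 1.333333
V = 1.333333 * pi
V = 4.19
4.19 in^3


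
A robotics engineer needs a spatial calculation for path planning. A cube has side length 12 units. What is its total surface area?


Shape: cube
Side s = 12 units
A cube has 6 square faces.
Formula: SA = 6 * s^2
s^2 = 144
SA = 6 * 144
SA = 864
864 units^2


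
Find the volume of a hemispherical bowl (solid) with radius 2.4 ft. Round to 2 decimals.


Shape: hemisphere (half of a sphere)
Radius r = 2.4 ft
Formula: V = (1/2) * (4/3) * pi * r^3 = (2/3) * pi * r^3
r^3 = 13.824
(2/3) * 13.824 = 9.216
V = 9.216 * pi
V = 28.95
28.95 ft^3


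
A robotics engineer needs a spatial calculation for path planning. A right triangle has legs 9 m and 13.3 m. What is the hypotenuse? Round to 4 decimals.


Shape: right triangle
Legs a = 9 m, b = 13.3 m
Formula: c = sqrt(a^2 + b^2)
a^2 = 81, b^2 = 176.89
a^2 + b^2 = 257.89
c = sqrt(257.89)
c = 16.059
16.059 m


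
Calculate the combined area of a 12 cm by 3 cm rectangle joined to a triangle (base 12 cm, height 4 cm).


Composite shape: rectangle + triangle
Rectangle area = 12 * 3 = 36
Triangle area = 0.5 * 12 * 4 = 24
Total = 36 + 24
Total = 60
60 cm^2


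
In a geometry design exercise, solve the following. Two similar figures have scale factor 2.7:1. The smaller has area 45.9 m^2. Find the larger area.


Linear scale factor k = 2.7
Original area = 45.9 m^2
Rule: under a linear scaling by k, areas scale by k^2.
k^2 = 2.7^2 = 7.29
New area = 45.9 * 7.29
New area = 334.611
334.611 m^2


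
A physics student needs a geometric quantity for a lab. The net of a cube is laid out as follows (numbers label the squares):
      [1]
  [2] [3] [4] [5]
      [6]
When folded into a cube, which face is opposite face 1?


Net: cross layout. Take square 3 as the base (bottom).
Fold the four squares in the horizontal row up around 3: 2 -> left, 4 -> right, 5 wraps to the top.
Fold 1 and 6 up from 3: 1 -> back, 6 -> front.
Opposite pairs are therefore: (1, 6), (2, 4), (3, 5).
Face 1 is opposite face 6.
face 6


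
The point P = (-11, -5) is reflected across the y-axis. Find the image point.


Transformation: reflection
Original point: (-11, -5)
Rule for reflection over the y-axis: (x, y) -> (-x, y)
Apply: (-11, -5) -> (11, -5)
(11, -5)


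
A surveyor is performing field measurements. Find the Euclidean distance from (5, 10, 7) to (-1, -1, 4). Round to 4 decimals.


3D distance between two points
P1 = (5, 10, 7), P2 = (-1, -1, 4)
Formula: d = sqrt((x2-x1)^2 + (y2-y1)^2 + (z2-z1)^2)
dx = -1 - 5 = -6
dy = -1 - 10 = -11
dz = 4 - 7 = -3
dx^2 + dy^2 + dz^2 = 36 + 121 + 9 = 166
d = sqrt(166)
d = 12.8841
12.8841 units


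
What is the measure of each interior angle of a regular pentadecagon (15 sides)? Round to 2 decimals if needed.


Shape: regular pentadecagon (15 sides)
Formula: interior angle = (n - 2) * 180 / n
(n - 2) = 13
(n - 2) * 180 = 2340
angle = 2340 / 15
angle = 156
156 degrees


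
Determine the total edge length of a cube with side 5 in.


Shape: cube
Side s = 5 in
A cube has 12 edges, all equal.
Formula: total edge length = 12 * s
Total = 12 * 5
Total = 60
60 in


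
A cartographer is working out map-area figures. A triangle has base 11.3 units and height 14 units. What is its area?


Shape: triangle
Base b = 11.3 units, Height h = 14 units
Formula: A = (1/2) * b * h
A = 0.5 * 11.3 * 14
A = 0.5 * 158.2
A = 79.1
79.1 units^2


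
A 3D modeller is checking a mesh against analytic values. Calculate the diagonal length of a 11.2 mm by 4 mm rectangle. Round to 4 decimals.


Shape: rectangle (diagonal via Pythagoras)
Sides: 11.2 mm and 4 mm
Formula: d = sqrt(l^2 + w^2)
l^2 = 125.44, w^2 = 16
l^2 + w^2 = 141.44
d = sqrt(141.44)
d = 11.8929
11.8929 mm


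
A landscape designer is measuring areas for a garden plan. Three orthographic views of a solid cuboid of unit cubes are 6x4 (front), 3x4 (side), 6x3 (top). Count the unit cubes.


Orthographic views of a solid rectangular block:
Front view 6 x 4 -> length = 6, height = 4
Side view 3 x 4 -> width = 3, height = 4 (consistent)
Top view 6 x 3 -> confirms length = 6, width = 3
The block is 6 x 3 x 4.
Total unit cubes = 6 * 3 * 4 = 72
72 unit cubes


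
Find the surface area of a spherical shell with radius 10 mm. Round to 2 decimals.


Shape: sphere
Radius r = 10 mm
Formula: SA = 4 * pi * r^2
r^2 = 100
SA = 4 * pi * 100
SA = 400 * pi
SA = 1256.64
1256.64 mm^2


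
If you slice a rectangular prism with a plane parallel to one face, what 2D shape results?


Solid: rectangular prism
Cutting plane: parallel to one face
Visualize the intersection of the plane with the solid's surface.
The boundary of the cut region is a rectangle.
rectangle


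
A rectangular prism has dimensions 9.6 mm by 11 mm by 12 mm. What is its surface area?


Shape: rectangular prism
l = 9.6 mm, w = 11 mm, h = 12 mm
Formula: SA = 2(lw + lh + wh)
lw = 105.6, lh = 115.2, wh = 132
lw + lh + wh = 352.8
SA = 2 * 352.8
SA = 705.6
705.6 mm^2


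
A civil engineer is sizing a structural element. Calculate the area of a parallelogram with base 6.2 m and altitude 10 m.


Shape: parallelogram
Base b = 6.2 m, Height h = 10 m
Formula: A = b * h
A = 6.2 * 10
A = 62
62 m^2


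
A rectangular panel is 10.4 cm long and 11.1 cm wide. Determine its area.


Shape: rectangle
Length l = 10.4 cm, Width w = 11.1 cm
Formula: A = l * w
A = 10.4 * 11.1
A = 115.44
115.44 cm^2


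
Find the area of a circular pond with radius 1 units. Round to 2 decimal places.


Shape: circle
Radius r = 1 units
Formula: A = pi * r^2
r^2 = 1^2 = 1
A = pi * 1
A = 3.14
3.14 units^2


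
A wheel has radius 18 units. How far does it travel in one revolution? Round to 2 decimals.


Shape: circle
Radius r = 18 units
Formula: C = 2 * pi * r
C = 2 * pi * 18
C = 36 * pi
C = 113.1
113.1 units


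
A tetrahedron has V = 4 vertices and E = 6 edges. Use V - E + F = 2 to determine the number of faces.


Polyhedron: tetrahedron
Euler's formula for convex polyhedra: V - E + F = 2
Given: V = 4 vertices and E = 6 edges
Solve for F:
F = 2 + E - V = 2 + 6 - 4 = 4
4 faces


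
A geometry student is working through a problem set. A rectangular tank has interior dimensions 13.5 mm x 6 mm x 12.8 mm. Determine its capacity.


Shape: rectangular prism
l = 13.5 mm, w = 6 mm, h = 12.8 mm
Formula: V = l * w * h
V = 13.5 * 6 * 12.8
V = 81 * 12.8
V = 1036.8
1036.8 mm^3


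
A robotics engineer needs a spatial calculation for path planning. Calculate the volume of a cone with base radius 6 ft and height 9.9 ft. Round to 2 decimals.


Shape: cone
Radius r = 6 ft, Height h = 9.9 ft
Formula: V = (1/3) * pi * r^2 * h
r^2 = 36
pi * r^2 * h = pi * 36 * 9.9 = 356.4 * pi
V = 356.4 * pi / 3
V = 373.22
373.22 ft^3


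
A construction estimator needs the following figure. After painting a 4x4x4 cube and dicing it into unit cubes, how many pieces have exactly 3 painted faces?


Large cube: 4 x 4 x 4, cut into unit cubes.
Cubes with 3 painted faces are at the corners. A cube always has 8 corners.
Count = 8
8 unit cubes


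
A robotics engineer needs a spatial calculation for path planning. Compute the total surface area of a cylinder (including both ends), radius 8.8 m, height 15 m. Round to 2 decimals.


Shape: closed cylinder
Radius r = 8.8 m, Height h = 15 m
Formula: SA = 2*pi*r^2 + 2*pi*r*h = 2*pi*r*(r + h)
r + h = 23.8
2 * r * (r + h) = 2 * 8.8 * 23.8 = 418.88
SA = 418.88 * pi
SA = 1315.95
1315.95 m^2


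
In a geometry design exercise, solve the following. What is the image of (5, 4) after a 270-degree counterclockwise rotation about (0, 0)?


Transformation: rotation about the origin
Original point: (5, 4)
Rule for 270 deg counterclockwise: (x, y) -> (y, -x)
Apply: (5, 4) -> (4, -5)
(4, -5)


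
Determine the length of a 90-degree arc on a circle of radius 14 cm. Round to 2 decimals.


Shape: circular arc
Radius r = 14 cm, Angle = 90 degrees
Formula: L = (angle/360) * 2 * pi * r
2 * pi * r = 28 * pi
L = (90/360) * 28 * pi
L = 7 * pi
L = 21.99
21.99 cm


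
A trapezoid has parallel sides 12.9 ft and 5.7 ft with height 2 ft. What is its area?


Shape: trapezoid
Parallel sides a = 12.9 ft, b = 5.7 ft; Height h = 2 ft
Formula: A = (a + b) * h / 2
a + b = 12.9 + 5.7 = 18.6
A = 18.6 * 2 / 2
A = 37.2 / 2
A = 18.6
18.6 ft^2


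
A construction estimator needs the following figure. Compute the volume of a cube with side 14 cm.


Shape: cube
Side s = 14 cm
Formula: V = s^3
V = 14 * 14 * 14
V = 196 * 14
V = 2744
2744 cm^3


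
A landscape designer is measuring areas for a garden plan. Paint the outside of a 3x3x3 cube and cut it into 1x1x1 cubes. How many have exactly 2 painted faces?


Large cube: 3 x 3 x 3, cut into unit cubes.
n = 3, so n - 2 = 1
Cubes with 2 painted faces lie along the edges, excluding corners.
A cube has 12 edges; each contributes (n - 2) = 1 such cubes.
Count = 12 * 1 = 12
12 unit cubes


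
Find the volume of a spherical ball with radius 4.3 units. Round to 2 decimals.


Shape: sphere
Radius r = 4.3 units
Formula: V = (4/3) * pi * r^3
r^3 = 79.507
(4/3) * 79.507 = 106.009333
V = 106.009333 * pi
V = 333.04
333.04 units^3


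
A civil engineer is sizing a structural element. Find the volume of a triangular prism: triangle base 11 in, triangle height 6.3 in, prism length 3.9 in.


Shape: triangular prism
Triangle base = 11 in, triangle height = 6.3 in, prism length L = 3.9 in
Formula: V = (1/2 * b * h_tri) * L
Cross-section area = 0.5 * 11 * 6.3 = 34.65
V = 34.65 * 3.9
V = 135.135
135.135 in^3


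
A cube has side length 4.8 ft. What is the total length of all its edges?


Shape: cube
Side s = 4.8 ft
A cube has 12 edges, all equal.
Formula: total edge length = 12 * s
Total = 12 * 4.8
Total = 57.6
57.6 ft


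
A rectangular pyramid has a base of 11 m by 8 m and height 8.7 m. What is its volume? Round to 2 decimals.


Shape: rectangular pyramid
Base: 11 m x 8 m, Height h = 8.7 m
Formula: V = (1/3) * base_area * h
base_area = 11 * 8 = 88
base_area * h = 88 * 8.7 = 765.6
V = 765.6 / 3
V = 255.2
255.2 m^3


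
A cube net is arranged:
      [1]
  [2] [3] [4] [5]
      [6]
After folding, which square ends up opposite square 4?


Net: cross layout. Take square 3 as the base (bottom).
Fold the four squares in the horizontal row up around 3: 2 -> left, 4 -> right, 5 wraps to the top.
Fold 1 and 6 up from 3: 1 -> back, 6 -> front.
Opposite pairs are therefore: (1, 6), (2, 4), (3, 5).
Face 4 is opposite face 2.
face 2


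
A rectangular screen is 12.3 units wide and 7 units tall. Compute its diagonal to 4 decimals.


Shape: rectangle (diagonal via Pythagoras)
Sides: 12.3 units and 7 units
Formula: d = sqrt(l^2 + w^2)
l^2 = 151.29, w^2 = 49
l^2 + w^2 = 200.29
d = sqrt(200.29)
d = 14.1524
14.1524 units


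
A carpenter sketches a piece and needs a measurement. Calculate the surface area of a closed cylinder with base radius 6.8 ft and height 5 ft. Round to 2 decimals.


Shape: closed cylinder
Radius r = 6.8 ft, Height h = 5 ft
Formula: SA = 2*pi*r^2 + 2*pi*r*h = 2*pi*r*(r + h)
r + h = 11.8
2 * r * (r + h) = 2 * 6.8 * 11.8 = 160.48
SA = 160.48 * pi
SA = 504.16
504.16 ft^2


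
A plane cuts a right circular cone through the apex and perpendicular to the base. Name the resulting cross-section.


Solid: right circular cone
Cutting plane: through the apex and perpendicular to the base
Visualize the intersection of the plane with the solid's surface.
The boundary of the cut region is a isosceles triangle.
isosceles triangle


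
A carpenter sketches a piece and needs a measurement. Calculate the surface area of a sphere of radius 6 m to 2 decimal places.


Shape: sphere
Radius r = 6 m
Formula: SA = 4 * pi * r^2
r^2 = 36
SA = 4 * pi * 36
SA = 144 * pi
SA = 452.39
452.39 m^2


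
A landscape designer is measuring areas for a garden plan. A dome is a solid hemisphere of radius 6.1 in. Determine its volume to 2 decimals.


Shape: hemisphere (half of a sphere)
Radius r = 6.1 in
Formula: V = (1/2) * (4/3) * pi * r^3 = (2/3) * pi * r^3
r^3 = 226.981
(2/3) * 226.981 = 151.320667
V = 151.320667 * pi
V = 475.39
475.39 in^3


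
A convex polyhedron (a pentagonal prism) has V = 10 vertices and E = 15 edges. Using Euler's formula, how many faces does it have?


Polyhedron: pentagonal prism
Euler's formula for convex polyhedra: V - E + F = 2
Given: V = 10 vertices and E = 15 edges
Solve for F:
F = 2 + E - V = 2 + 15 - 10 = 7
7 faces


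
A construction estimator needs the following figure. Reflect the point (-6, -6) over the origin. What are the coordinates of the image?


Transformation: reflection
Original point: (-6, -6)
Rule for reflection through the origin: (x, y) -> (-x, -y)
Apply: (-6, -6) -> (6, 6)
(6, 6)


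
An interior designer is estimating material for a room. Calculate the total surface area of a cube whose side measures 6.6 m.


Shape: cube
Side s = 6.6 m
A cube has 6 square faces.
Formula: SA = 6 * s^2
s^2 = 43.56
SA = 6 * 43.56
SA = 261.36
261.36 m^2


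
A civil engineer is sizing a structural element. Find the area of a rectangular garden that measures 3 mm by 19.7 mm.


Shape: rectangle
Length l = 3 mm, Width w = 19.7 mm
Formula: A = l * w
A = 3 * 19.7
A = 59.1
59.1 mm^2


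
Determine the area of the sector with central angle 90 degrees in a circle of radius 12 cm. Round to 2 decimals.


Shape: circular sector
Radius r = 12 cm, Angle = 90 degrees
Formula: A = (angle/360) * pi * r^2
r^2 = 144
Fraction of circle = 90/360
A = (90/360) * pi * 144
A = 36 * pi
A = 113.1
113.1 cm^2


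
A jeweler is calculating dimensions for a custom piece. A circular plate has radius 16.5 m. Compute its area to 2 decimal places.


Shape: circle
Radius r = 16.5 m
Formula: A = pi * r^2
r^2 = 16.5^2 = 272.25
A = pi * 272.25
A = 855.3
855.3 m^2


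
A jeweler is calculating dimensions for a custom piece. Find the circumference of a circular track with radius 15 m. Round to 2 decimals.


Shape: circle
Radius r = 15 m
Formula: C = 2 * pi * r
C = 2 * pi * 15
C = 30 * pi
C = 94.25
94.25 m


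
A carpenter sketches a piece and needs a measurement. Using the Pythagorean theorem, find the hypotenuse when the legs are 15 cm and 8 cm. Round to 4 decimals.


Shape: right triangle
Legs a = 15 cm, b = 8 cm
Formula: c = sqrt(a^2 + b^2)
a^2 = 225, b^2 = 64
a^2 + b^2 = 289
c = sqrt(289)
c = 17.0
17 cm


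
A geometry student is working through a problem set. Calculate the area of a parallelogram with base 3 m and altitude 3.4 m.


Shape: parallelogram
Base b = 3 m, Height h = 3.4 m
Formula: A = b * h
A = 3 * 3.4
A = 10.2
10.2 m^2


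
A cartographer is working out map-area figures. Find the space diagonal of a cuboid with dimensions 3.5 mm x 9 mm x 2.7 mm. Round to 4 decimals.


Shape: rectangular box (space diagonal)
l = 3.5 mm, w = 9 mm, h = 2.7 mm
Visualize: the diagonal of the base, then a right triangle with that diagonal and the height.
Formula: d = sqrt(l^2 + w^2 + h^2)
l^2 + w^2 + h^2 = 12.25 + 81 + 7.29 = 100.54
d = sqrt(100.54)
d = 10.027
10.027 mm


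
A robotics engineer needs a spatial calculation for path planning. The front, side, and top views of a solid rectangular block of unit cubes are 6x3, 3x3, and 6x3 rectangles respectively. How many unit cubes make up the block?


Orthographic views of a solid rectangular block:
Front view 6 x 3 -> length = 6, height = 3
Side view 3 x 3 -> width = 3, height = 3 (consistent)
Top view 6 x 3 -> confirms length = 6, width = 3
The block is 6 x 3 x 3.
Total unit cubes = 6 * 3 * 3 = 54
54 unit cubes


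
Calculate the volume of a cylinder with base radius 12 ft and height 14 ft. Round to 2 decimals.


Shape: cylinder
Radius r = 12 ft, Height h = 14 ft
Formula: V = pi * r^2 * h
r^2 = 144
V = pi * 144 * 14
V = 2016 * pi
V = 6333.45
6333.45 ft^3


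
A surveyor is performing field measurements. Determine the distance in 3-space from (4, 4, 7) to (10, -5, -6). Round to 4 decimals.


3D distance between two points
P1 = (4, 4, 7), P2 = (10, -5, -6)
Formula: d = sqrt((x2-x1)^2 + (y2-y1)^2 + (z2-z1)^2)
dx = 10 - 4 = 6
dy = -5 - 4 = -9
dz = -6 - 7 = -13
dx^2 + dy^2 + dz^2 = 36 + 81 + 169 = 286
d = sqrt(286)
d = 16.9115
16.9115 units


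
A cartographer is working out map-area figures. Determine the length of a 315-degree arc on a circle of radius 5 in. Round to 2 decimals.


Shape: circular arc
Radius r = 5 in, Angle = 315 degrees
Formula: L = (angle/360) * 2 * pi * r
2 * pi * r = 10 * pi
L = (315/360) * 10 * pi
L = 8.75 * pi
L = 27.49
27.49 in


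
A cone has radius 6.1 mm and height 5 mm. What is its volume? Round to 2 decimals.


Shape: cone
Radius r = 6.1 mm, Height h = 5 mm
Formula: V = (1/3) * pi * r^2 * h
r^2 = 37.21
pi * r^2 * h = pi * 37.21 * 5 = 186.05 * pi
V = 186.05 * pi / 3
V = 194.83
194.83 mm^3


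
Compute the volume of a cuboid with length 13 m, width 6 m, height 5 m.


Shape: rectangular prism
l = 13 m, w = 6 m, h = 5 m
Formula: V = l * w * h
V = 13 * 6 * 5
V = 78 * 5
V = 390
390 m^3


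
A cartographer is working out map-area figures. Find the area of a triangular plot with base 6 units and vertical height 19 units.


Shape: triangle
Base b = 6 units, Height h = 19 units
Formula: A = (1/2) * b * h
A = 0.5 * 6 * 19
A = 0.5 * 114
A = 57
57 units^2


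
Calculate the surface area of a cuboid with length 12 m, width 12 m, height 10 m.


Shape: rectangular prism
l = 12 m, w = 12 m, h = 10 m
Formula: SA = 2(lw + lh + wh)
lw = 144, lh = 120, wh = 120
lw + lh + wh = 384
SA = 2 * 384
SA = 768
768 m^2


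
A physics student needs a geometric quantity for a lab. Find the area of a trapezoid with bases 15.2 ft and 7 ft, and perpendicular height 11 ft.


Shape: trapezoid
Parallel sides a = 15.2 ft, b = 7 ft; Height h = 11 ft
Formula: A = (a + b) * h / 2
a + b = 15.2 + 7 = 22.2
A = 22.2 * 11 / 2
A = 244.2 / 2
A = 122.1
122.1 ft^2


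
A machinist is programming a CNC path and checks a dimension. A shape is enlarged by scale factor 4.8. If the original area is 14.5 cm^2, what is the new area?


Linear scale factor k = 4.8
Original area = 14.5 cm^2
Rule: under a linear scaling by k, areas scale by k^2.
k^2 = 4.8^2 = 23.04
New area = 14.5 * 23.04
New area = 334.08
334.08 cm^2


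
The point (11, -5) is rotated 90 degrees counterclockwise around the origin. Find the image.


Transformation: rotation about the origin
Original point: (11, -5)
Rule for 90 deg counterclockwise: (x, y) -> (-y, x)
Apply: (11, -5) -> (5, 11)
(5, 11)


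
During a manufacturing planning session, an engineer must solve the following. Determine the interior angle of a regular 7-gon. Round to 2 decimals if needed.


Shape: regular heptagon (7 sides)
Formula: interior angle = (n - 2) * 180 / n
(n - 2) = 5
(n - 2) * 180 = 900
angle = 900 / 7
angle = 128.57
128.57 degrees


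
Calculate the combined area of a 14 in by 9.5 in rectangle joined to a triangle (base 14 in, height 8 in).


Composite shape: rectangle + triangle
Rectangle area = 14 * 9.5 = 133
Triangle area = 0.5 * 14 * 8 = 56
Total = 133 + 56
Total = 189
189 in^2


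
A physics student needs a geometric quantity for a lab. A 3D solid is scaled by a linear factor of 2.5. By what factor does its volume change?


Linear scale factor k = 2.5
Rule: under a linear scaling by k, volumes scale by k^3.
k^3 = 2.5 * 2.5 * 2.5
k^3 = 6.25 * 2.5
k^3 = 15.625
Volume scales by a factor of 15.625.
15.625 (dimensionless)


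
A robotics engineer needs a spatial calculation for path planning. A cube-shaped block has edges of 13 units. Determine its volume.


Shape: cube
Side s = 13 units
Formula: V = s^3
V = 13 * 13 * 13
V = 169 * 13
V = 2197
2197 units^3


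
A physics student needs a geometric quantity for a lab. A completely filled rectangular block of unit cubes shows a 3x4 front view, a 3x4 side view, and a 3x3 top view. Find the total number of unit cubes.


Orthographic views of a solid rectangular block:
Front view 3 x 4 -> length = 3, height = 4
Side view 3 x 4 -> width = 3, height = 4 (consistent)
Top view 3 x 3 -> confirms length = 3, width = 3
The block is 3 x 3 x 4.
Total unit cubes = 3 * 3 * 4 = 36
36 unit cubes


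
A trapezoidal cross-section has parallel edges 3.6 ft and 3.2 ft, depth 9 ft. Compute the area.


Shape: trapezoid
Parallel sides a = 3.6 ft, b = 3.2 ft; Height h = 9 ft
Formula: A = (a + b) * h / 2
a + b = 3.6 + 3.2 = 6.8
A = 6.8 * 9 / 2
A = 61.2 / 2
A = 30.6
30.6 ft^2


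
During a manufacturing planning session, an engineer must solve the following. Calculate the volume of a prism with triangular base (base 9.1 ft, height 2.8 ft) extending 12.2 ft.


Shape: triangular prism
Triangle base = 9.1 ft, triangle height = 2.8 ft, prism length L = 12.2 ft
Formula: V = (1/2 * b * h_tri) * L
Cross-section area = 0.5 * 9.1 * 2.8 = 12.74
V = 12.74 * 12.2
V = 155.428
155.428 ft^3


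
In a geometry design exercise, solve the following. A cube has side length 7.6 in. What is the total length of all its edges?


Shape: cube
Side s = 7.6 in
A cube has 12 edges, all equal.
Formula: total edge length = 12 * s
Total = 12 * 7.6
Total = 91.2
91.2 in


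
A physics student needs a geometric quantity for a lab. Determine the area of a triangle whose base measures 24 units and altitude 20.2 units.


Shape: triangle
Base b = 24 units, Height h = 20.2 units
Formula: A = (1/2) * b * h
A = 0.5 * 24 * 20.2
A = 0.5 * 484.8
A = 242.4
242.4 units^2


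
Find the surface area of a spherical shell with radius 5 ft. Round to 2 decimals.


Shape: sphere
Radius r = 5 ft
Formula: SA = 4 * pi * r^2
r^2 = 25
SA = 4 * pi * 25
SA = 100 * pi
SA = 314.16
314.16 ft^2


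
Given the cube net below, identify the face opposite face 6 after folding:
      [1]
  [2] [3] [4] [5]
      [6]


Net: cross layout. Take square 3 as the base (bottom).
Fold the four squares in the horizontal row up around 3: 2 -> left, 4 -> right, 5 wraps to the top.
Fold 1 and 6 up from 3: 1 -> back, 6 -> front.
Opposite pairs are therefore: (1, 6), (2, 4), (3, 5).
Face 6 is opposite face 1.
face 1


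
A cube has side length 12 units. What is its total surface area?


Shape: cube
Side s = 12 units
A cube has 6 square faces.
Formula: SA = 6 * s^2
s^2 = 144
SA = 6 * 144
SA = 864
864 units^2


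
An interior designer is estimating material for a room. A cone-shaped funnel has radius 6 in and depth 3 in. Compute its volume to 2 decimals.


Shape: cone
Radius r = 6 in, Height h = 3 in
Formula: V = (1/3) * pi * r^2 * h
r^2 = 36
pi * r^2 * h = pi * 36 * 3 = 108 * pi
V = 108 * pi / 3
V = 113.1
113.1 in^3


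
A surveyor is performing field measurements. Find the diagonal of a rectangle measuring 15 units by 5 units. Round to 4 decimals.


Shape: rectangle (diagonal via Pythagoras)
Sides: 15 units and 5 units
Formula: d = sqrt(l^2 + w^2)
l^2 = 225, w^2 = 25
l^2 + w^2 = 250
d = sqrt(250)
d = 15.8114
15.8114 units


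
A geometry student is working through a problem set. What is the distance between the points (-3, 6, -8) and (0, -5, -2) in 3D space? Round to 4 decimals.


3D distance between two points
P1 = (-3, 6, -8), P2 = (0, -5, -2)
Formula: d = sqrt((x2-x1)^2 + (y2-y1)^2 + (z2-z1)^2)
dx = 0 - -3 = 3
dy = -5 - 6 = -11
dz = -2 - -8 = 6
dx^2 + dy^2 + dz^2 = 9 + 121 + 36 = 166
d = sqrt(166)
d = 12.8841
12.8841 units


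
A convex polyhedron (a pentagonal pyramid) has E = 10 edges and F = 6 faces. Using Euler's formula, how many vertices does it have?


Polyhedron: pentagonal pyramid
Euler's formula for convex polyhedra: V - E + F = 2
Given: E = 10 edges and F = 6 faces
Solve for V:
V = 2 + E - F = 2 + 10 - 6 = 6
6 vertices


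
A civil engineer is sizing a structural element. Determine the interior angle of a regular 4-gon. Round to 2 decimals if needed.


Shape: regular square (4 sides)
Formula: interior angle = (n - 2) * 180 / n
(n - 2) = 2
(n - 2) * 180 = 360
angle = 360 / 4
angle = 90
90 degrees


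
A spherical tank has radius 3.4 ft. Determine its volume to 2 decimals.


Shape: sphere
Radius r = 3.4 ft
Formula: V = (4/3) * pi * r^3
r^3 = 39.304
(4/3) * 39.304 = 52.405333
V = 52.405333 * pi
V = 164.64
164.64 ft^3


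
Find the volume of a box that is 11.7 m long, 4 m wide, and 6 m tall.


Shape: rectangular prism
l = 11.7 m, w = 4 m, h = 6 m
Formula: V = l * w * h
V = 11.7 * 4 * 6
V = 46.8 * 6
V = 280.8
280.8 m^3


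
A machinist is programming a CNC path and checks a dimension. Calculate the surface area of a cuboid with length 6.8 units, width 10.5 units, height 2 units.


Shape: rectangular prism
l = 6.8 units, w = 10.5 units, h = 2 units
Formula: SA = 2(lw + lh + wh)
lw = 71.4, lh = 13.6, wh = 21
lw + lh + wh = 106
SA = 2 * 106
SA = 212
212 units^2


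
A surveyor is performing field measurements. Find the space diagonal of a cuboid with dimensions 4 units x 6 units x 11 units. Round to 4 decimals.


Shape: rectangular box (space diagonal)
l = 4 units, w = 6 units, h = 11 units
Visualize: the diagonal of the base, then a right triangle with that diagonal and the height.
Formula: d = sqrt(l^2 + w^2 + h^2)
l^2 + w^2 + h^2 = 16 + 36 + 121 = 173
d = sqrt(173)
d = 13.1529
13.1529 units


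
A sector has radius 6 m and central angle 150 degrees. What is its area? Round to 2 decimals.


Shape: circular sector
Radius r = 6 m, Angle = 150 degrees
Formula: A = (angle/360) * pi * r^2
r^2 = 36
Fraction of circle = 150/360
A = (150/360) * pi * 36
A = 15 * pi
A = 47.12
47.12 m^2


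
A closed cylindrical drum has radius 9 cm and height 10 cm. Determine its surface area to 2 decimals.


Shape: closed cylinder
Radius r = 9 cm, Height h = 10 cm
Formula: SA = 2*pi*r^2 + 2*pi*r*h = 2*pi*r*(r + h)
r + h = 19
2 * r * (r + h) = 2 * 9 * 19 = 342
SA = 342 * pi
SA = 1074.42
1074.42 cm^2


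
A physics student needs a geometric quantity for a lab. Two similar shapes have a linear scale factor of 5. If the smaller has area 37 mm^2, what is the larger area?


Linear scale factor k = 5
Original area = 37 mm^2
Rule: under a linear scaling by k, areas scale by k^2.
k^2 = 5^2 = 25
New area = 37 * 25
New area = 925
925 mm^2


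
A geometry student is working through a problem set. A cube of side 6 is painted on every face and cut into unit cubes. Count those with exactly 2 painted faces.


Large cube: 6 x 6 x 6, cut into unit cubes.
n = 6, so n - 2 = 4
Cubes with 2 painted faces lie along the edges, excluding corners.
A cube has 12 edges; each contributes (n - 2) = 4 such cubes.
Count = 12 * 4 = 48
48 unit cubes


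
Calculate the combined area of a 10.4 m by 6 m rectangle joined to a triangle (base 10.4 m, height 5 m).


Composite shape: rectangle + triangle
Rectangle area = 10.4 * 6 = 62.4
Triangle area = 0.5 * 10.4 * 5 = 26
Total = 62.4 + 26
Total = 88.4
88.4 m^2


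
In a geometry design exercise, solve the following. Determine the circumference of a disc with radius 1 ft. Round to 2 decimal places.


Shape: circle
Radius r = 1 ft
Formula: C = 2 * pi * r
C = 2 * pi * 1
C = 2 * pi
C = 6.28
6.28 ft


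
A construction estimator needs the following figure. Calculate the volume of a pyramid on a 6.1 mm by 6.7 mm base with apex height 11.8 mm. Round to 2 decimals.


Shape: rectangular pyramid
Base: 6.1 mm x 6.7 mm, Height h = 11.8 mm
Formula: V = (1/3) * base_area * h
base_area = 6.1 * 6.7 = 40.87
base_area * h = 40.87 * 11.8 = 482.266
V = 482.266 / 3
V = 160.76
160.76 mm^3


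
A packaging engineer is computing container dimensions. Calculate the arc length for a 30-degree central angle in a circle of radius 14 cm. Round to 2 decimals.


Shape: circular arc
Radius r = 14 cm, Angle = 30 degrees
Formula: L = (angle/360) * 2 * pi * r
2 * pi * r = 28 * pi
L = (30/360) * 28 * pi
L = 2.333333 * pi
L = 7.33
7.33 cm


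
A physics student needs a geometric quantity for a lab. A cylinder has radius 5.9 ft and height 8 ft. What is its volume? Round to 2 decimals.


Shape: cylinder
Radius r = 5.9 ft, Height h = 8 ft
Formula: V = pi * r^2 * h
r^2 = 34.81
V = pi * 34.81 * 8
V = 278.48 * pi
V = 874.87
874.87 ft^3


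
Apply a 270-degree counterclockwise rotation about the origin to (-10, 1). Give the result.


Transformation: rotation about the origin
Original point: (-10, 1)
Rule for 270 deg counterclockwise: (x, y) -> (y, -x)
Apply: (-10, 1) -> (1, 10)
(1, 10)


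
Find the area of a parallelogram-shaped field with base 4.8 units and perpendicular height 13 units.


Shape: parallelogram
Base b = 4.8 units, Height h = 13 units
Formula: A = b * h
A = 4.8 * 13
A = 62.4
62.4 units^2


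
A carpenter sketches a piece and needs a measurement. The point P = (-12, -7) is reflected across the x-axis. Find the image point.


Transformation: reflection
Original point: (-12, -7)
Rule for reflection over the x-axis: (x, y) -> (x, -y)
Apply: (-12, -7) -> (-12, 7)
(-12, 7)


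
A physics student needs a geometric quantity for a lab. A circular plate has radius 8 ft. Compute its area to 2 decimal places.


Shape: circle
Radius r = 8 ft
Formula: A = pi * r^2
r^2 = 8^2 = 64
A = pi * 64
A = 201.06
201.06 ft^2


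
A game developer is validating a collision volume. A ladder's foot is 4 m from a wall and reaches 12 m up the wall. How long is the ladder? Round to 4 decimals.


Shape: right triangle
Legs a = 4 m, b = 12 m
Formula: c = sqrt(a^2 + b^2)
a^2 = 16, b^2 = 144
a^2 + b^2 = 160
c = sqrt(160)
c = 12.6491
12.6491 m


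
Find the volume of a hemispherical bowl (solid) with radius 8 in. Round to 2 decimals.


Shape: hemisphere (half of a sphere)
Radius r = 8 in
Formula: V = (1/2) * (4/3) * pi * r^3 = (2/3) * pi * r^3
r^3 = 512
(2/3) * 512 = 341.333333
V = 341.333333 * pi
V = 1072.33
1072.33 in^3


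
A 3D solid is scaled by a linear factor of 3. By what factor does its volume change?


Linear scale factor k = 3
Rule: under a linear scaling by k, volumes scale by k^3.
k^3 = 3 * 3 * 3
k^3 = 9 * 3
k^3 = 27
Volume scales by a factor of 27.
27 (dimensionless)


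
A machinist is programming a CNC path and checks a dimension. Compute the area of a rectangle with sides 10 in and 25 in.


Shape: rectangle
Length l = 10 in, Width w = 25 in
Formula: A = l * w
A = 10 * 25
A = 250
250 in^2


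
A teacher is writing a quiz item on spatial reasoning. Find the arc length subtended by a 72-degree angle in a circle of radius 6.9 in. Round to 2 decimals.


Shape: circular arc
Radius r = 6.9 in, Angle = 72 degrees
Formula: L = (angle/360) * 2 * pi * r
2 * pi * r = 13.8 * pi
L = (72/360) * 13.8 * pi
L = 2.76 * pi
L = 8.67
8.67 in


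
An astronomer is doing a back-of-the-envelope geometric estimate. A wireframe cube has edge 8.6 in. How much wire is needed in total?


Shape: cube
Side s = 8.6 in
A cube has 12 edges, all equal.
Formula: total edge length = 12 * s
Total = 12 * 8.6
Total = 103.2
103.2 in


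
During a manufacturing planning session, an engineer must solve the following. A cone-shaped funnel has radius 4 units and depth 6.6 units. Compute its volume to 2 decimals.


Shape: cone
Radius r = 4 units, Height h = 6.6 units
Formula: V = (1/3) * pi * r^2 * h
r^2 = 16
pi * r^2 * h = pi * 16 * 6.6 = 105.6 * pi
V = 105.6 * pi / 3
V = 110.58
110.58 units^3


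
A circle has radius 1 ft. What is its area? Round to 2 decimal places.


Shape: circle
Radius r = 1 ft
Formula: A = pi * r^2
r^2 = 1^2 = 1
A = pi * 1
A = 3.14
3.14 ft^2


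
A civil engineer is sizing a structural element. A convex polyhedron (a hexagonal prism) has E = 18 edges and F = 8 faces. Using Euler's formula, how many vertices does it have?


Polyhedron: hexagonal prism
Euler's formula for convex polyhedra: V - E + F = 2
Given: E = 18 edges and F = 8 faces
Solve for V:
V = 2 + E - F = 2 + 18 - 8 = 12
12 vertices
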